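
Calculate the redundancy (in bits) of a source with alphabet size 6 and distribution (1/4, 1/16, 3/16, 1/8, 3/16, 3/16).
0.1015 bits

Redundancy measures how far a source is from maximum entropy:
R = H_max - H(X)

Maximum entropy for 6 symbols: H_max = log_2(6) = 2.5850 bits
Actual entropy: H(X) = 2.4835 bits
Redundancy: R = 2.5850 - 2.4835 = 0.1015 bits

This redundancy represents potential for compression: the source could be compressed by 0.1015 bits per symbol.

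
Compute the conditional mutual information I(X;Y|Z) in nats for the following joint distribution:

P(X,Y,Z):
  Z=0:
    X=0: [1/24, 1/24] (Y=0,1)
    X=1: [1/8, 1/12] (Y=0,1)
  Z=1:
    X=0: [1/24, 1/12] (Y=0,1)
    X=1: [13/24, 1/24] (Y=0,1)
0.1016 nats

Conditional mutual information: I(X;Y|Z) = H(X|Z) + H(Y|Z) - H(X,Y|Z)

H(Z) = 0.6036
H(X,Z) = 1.1082 → H(X|Z) = 0.5046
H(Y,Z) = 1.1329 → H(Y|Z) = 0.5293
H(X,Y,Z) = 1.5359 → H(X,Y|Z) = 0.9322

I(X;Y|Z) = 0.5046 + 0.5293 - 0.9322 = 0.1016 nats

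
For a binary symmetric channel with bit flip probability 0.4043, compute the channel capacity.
0.0266 bits

For a binary symmetric channel (BSC) with error probability p:
Capacity C = 1 - H(p) bits per symbol

where H(p) = -p log₂(p) - (1-p) log₂(1-p) is the binary entropy function.

H(0.4043) = 0.9734 bits
C = 1 - 0.9734 = 0.0266 bits per symbol

This means we can reliably transmit up to 0.0266 bits of information per channel use.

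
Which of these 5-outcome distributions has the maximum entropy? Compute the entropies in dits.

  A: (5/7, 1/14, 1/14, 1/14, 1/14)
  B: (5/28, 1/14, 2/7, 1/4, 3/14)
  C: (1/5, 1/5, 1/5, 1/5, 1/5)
C

For a discrete distribution over n outcomes, entropy is maximized by the uniform distribution.

Computing entropies:
H(A) = 0.4318 dits
H(B) = 0.6648 dits
H(C) = 0.6990 dits

The uniform distribution (where all probabilities equal 1/5) achieves the maximum entropy of log_10(5) = 0.6990 dits.

Distribution C has the highest entropy.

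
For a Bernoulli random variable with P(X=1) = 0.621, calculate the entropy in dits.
0.2882 dits

The binary entropy function is:
H(p) = -p log(p) - (1-p) log(1-p)

H(0.621) = -0.621 × log_10(0.621) - 0.379 × log_10(0.379)
H(0.621) = 0.2882 dits

Note: Binary entropy is maximized at p=0.5 (H=1 bit) and minimized at p=0 or p=1 (H=0).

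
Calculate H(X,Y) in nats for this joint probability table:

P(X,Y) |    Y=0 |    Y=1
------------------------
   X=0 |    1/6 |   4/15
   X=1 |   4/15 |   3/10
1.3648 nats

Joint entropy is H(X,Y) = -Σ_{x,y} p(x,y) log p(x,y).

Summing over all non-zero entries:
H(X,Y) = -[1/6·log_e(1/6) + 4/15·log_e(4/15) + 4/15·log_e(4/15) + 3/10·log_e(3/10)]
H(X,Y) = 1.3648 nats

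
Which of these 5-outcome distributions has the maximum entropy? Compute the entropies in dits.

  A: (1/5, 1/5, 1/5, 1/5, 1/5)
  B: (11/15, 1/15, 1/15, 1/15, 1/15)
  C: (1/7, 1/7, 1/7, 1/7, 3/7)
A

For a discrete distribution over n outcomes, entropy is maximized by the uniform distribution.

Computing entropies:
H(A) = 0.6990 dits
H(B) = 0.4124 dits
H(C) = 0.6406 dits

The uniform distribution (where all probabilities equal 1/5) achieves the maximum entropy of log_10(5) = 0.6990 dits.

Distribution A has the highest entropy.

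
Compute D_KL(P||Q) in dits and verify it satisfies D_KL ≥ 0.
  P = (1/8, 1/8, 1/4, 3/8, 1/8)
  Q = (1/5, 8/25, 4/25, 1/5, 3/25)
0.0765 dits

KL divergence satisfies the Gibbs inequality: D_KL(P||Q) ≥ 0 for all distributions P, Q.

D_KL(P||Q) = Σ p(x) log(p(x)/q(x))
Term by term:
  x=0: 1/8 × log_10[(1/8)/(1/5)] = -0.0255
  x=1: 1/8 × log_10[(1/8)/(8/25)] = -0.0510
  x=2: 1/4 × log_10[(1/4)/(4/25)] = 0.0485
  x=3: 3/8 × log_10[(3/8)/(1/5)] = 0.1024
  x=4: 1/8 × log_10[(1/8)/(3/25)] = 0.0022
D_KL(P||Q) = 0.0765 dits

D_KL(P||Q) = 0.0765 ≥ 0 ✓

This non-negativity is a fundamental property: relative entropy cannot be negative because it measures how different Q is from P.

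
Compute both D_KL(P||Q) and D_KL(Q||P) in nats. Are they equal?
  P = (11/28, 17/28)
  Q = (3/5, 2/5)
D_KL(P||Q) = 0.0870, D_KL(Q||P) = 0.0872

KL divergence is not symmetric: D_KL(P||Q) ≠ D_KL(Q||P) in general.

D_KL(P||Q) = 0.0870 nats
D_KL(Q||P) = 0.0872 nats

No, they are not equal!

This asymmetry is why KL divergence is not a true distance metric.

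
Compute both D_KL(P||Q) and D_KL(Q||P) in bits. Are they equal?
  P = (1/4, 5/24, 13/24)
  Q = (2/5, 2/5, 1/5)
D_KL(P||Q) = 0.4130, D_KL(Q||P) = 0.3602

KL divergence is not symmetric: D_KL(P||Q) ≠ D_KL(Q||P) in general.

D_KL(P||Q) = 0.4130 bits
D_KL(Q||P) = 0.3602 bits

No, they are not equal!

This asymmetry is why KL divergence is not a true distance metric.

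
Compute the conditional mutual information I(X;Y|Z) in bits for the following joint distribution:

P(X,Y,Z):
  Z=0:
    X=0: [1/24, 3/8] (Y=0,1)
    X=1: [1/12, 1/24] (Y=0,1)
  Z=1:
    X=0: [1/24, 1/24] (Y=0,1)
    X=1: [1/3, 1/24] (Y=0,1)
0.1534 bits

Conditional mutual information: I(X;Y|Z) = H(X|Z) + H(Y|Z) - H(X,Y|Z)

H(Z) = 0.9950
H(X,Z) = 1.7307 → H(X|Z) = 0.7357
H(Y,Z) = 1.7307 → H(Y|Z) = 0.7357
H(X,Y,Z) = 2.3129 → H(X,Y|Z) = 1.3179

I(X;Y|Z) = 0.7357 + 0.7357 - 1.3179 = 0.1534 bits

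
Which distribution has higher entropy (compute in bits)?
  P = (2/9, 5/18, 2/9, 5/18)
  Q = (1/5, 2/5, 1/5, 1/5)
P

Computing entropies in bits:
H(P) = 1.9911
H(Q) = 1.9219

Distribution P has higher entropy.

Intuition: The distribution closer to uniform (more spread out) has higher entropy.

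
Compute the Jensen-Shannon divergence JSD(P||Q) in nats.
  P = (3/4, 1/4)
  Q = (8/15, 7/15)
0.0258 nats

Jensen-Shannon divergence is:
JSD(P||Q) = 0.5 × D_KL(P||M) + 0.5 × D_KL(Q||M)
where M = 0.5 × (P + Q) is the mixture distribution.

M = 0.5 × (3/4, 1/4) + 0.5 × (8/15, 7/15) = (0.641667, 0.358333)

D_KL(P||M) = 0.0270 nats
D_KL(Q||M) = 0.0246 nats

JSD(P||Q) = 0.5 × 0.0270 + 0.5 × 0.0246 = 0.0258 nats

Unlike KL divergence, JSD is symmetric and bounded: 0 ≤ JSD ≤ log(2).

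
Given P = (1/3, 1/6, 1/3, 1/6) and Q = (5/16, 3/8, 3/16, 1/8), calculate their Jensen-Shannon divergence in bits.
0.0470 bits

Jensen-Shannon divergence is:
JSD(P||Q) = 0.5 × D_KL(P||M) + 0.5 × D_KL(Q||M)
where M = 0.5 × (P + Q) is the mixture distribution.

M = 0.5 × (1/3, 1/6, 1/3, 1/6) + 0.5 × (5/16, 3/8, 3/16, 1/8) = (0.322917, 0.270833, 0.260417, 0.145833)

D_KL(P||M) = 0.0494 bits
D_KL(Q||M) = 0.0446 bits

JSD(P||Q) = 0.5 × 0.0494 + 0.5 × 0.0446 = 0.0470 bits

Unlike KL divergence, JSD is symmetric and bounded: 0 ≤ JSD ≤ log(2).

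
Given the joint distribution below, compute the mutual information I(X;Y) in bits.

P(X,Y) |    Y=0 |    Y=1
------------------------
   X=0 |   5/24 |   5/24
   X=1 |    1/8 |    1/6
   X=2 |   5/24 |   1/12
0.0392 bits

Mutual information: I(X;Y) = H(X) + H(Y) - H(X,Y)

Marginals:
P(X) = (5/12, 7/24, 7/24), H(X) = 1.5632 bits
P(Y) = (13/24, 11/24), H(Y) = 0.9950 bits

Joint entropy: H(X,Y) = 2.5190 bits

I(X;Y) = 1.5632 + 0.9950 - 2.5190 = 0.0392 bits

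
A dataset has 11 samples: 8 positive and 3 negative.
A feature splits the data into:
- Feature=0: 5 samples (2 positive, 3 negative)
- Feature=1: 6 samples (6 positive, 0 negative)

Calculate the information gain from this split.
0.4040 bits

Information Gain = H(Y) - H(Y|Feature)

Before split:
P(positive) = 8/11 = 0.7273
H(Y) = 0.8454 bits

After split:
Feature=0: H = 0.9710 bits (weight = 5/11)
Feature=1: H = 0.0000 bits (weight = 6/11)
H(Y|Feature) = (5/11)×0.9710 + (6/11)×0.0000 = 0.4413 bits

Information Gain = 0.8454 - 0.4413 = 0.4040 bits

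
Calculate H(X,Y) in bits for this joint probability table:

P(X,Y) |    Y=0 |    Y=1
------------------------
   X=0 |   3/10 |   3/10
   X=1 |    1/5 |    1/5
1.9710 bits

Joint entropy is H(X,Y) = -Σ_{x,y} p(x,y) log p(x,y).

Summing over all non-zero entries:
H(X,Y) = -[3/10·log_2(3/10) + 3/10·log_2(3/10) + 1/5·log_2(1/5) + 1/5·log_2(1/5)]
H(X,Y) = 1.9710 bits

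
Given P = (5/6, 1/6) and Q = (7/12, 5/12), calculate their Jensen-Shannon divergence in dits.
0.0168 dits

Jensen-Shannon divergence is:
JSD(P||Q) = 0.5 × D_KL(P||M) + 0.5 × D_KL(Q||M)
where M = 0.5 × (P + Q) is the mixture distribution.

M = 0.5 × (5/6, 1/6) + 0.5 × (7/12, 5/12) = (17/24, 7/24)

D_KL(P||M) = 0.0183 dits
D_KL(Q||M) = 0.0154 dits

JSD(P||Q) = 0.5 × 0.0183 + 0.5 × 0.0154 = 0.0168 dits

Unlike KL divergence, JSD is symmetric and bounded: 0 ≤ JSD ≤ log(2).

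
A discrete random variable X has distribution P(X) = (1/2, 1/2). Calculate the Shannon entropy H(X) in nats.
0.6931 nats

Shannon entropy is H(X) = -Σ p(x) log p(x).

For P = (1/2, 1/2):
H = -1/2 × log_e(1/2) -1/2 × log_e(1/2)
H = 0.6931 nats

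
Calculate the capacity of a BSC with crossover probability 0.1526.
0.3837 bits

For a binary symmetric channel (BSC) with error probability p:
Capacity C = 1 - H(p) bits per symbol

where H(p) = -p log₂(p) - (1-p) log₂(1-p) is the binary entropy function.

H(0.1526) = 0.6163 bits
C = 1 - 0.6163 = 0.3837 bits per symbol

This means we can reliably transmit up to 0.3837 bits of information per channel use.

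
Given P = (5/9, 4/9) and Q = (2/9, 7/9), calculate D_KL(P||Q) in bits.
0.3756 bits

KL divergence: D_KL(P||Q) = Σ p(x) log(p(x)/q(x))

Computing term by term:
  x=0: 5/9 × log_2[(5/9)/(2/9)] = 5/9 × 1.3219 = 0.7344
  x=1: 4/9 × log_2[(4/9)/(7/9)] = 4/9 × -0.8074 = -0.3588

D_KL(P||Q) = 0.3756 bits

Note: KL divergence is always non-negative and equals 0 iff P = Q.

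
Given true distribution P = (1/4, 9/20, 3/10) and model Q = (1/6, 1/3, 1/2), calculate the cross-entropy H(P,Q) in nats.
1.1503 nats

Cross-entropy: H(P,Q) = -Σ p(x) log q(x)

Alternatively: H(P,Q) = H(P) + D_KL(P||Q)
H(P) = 1.0671 nats
D_KL(P||Q) = 0.0832 nats

H(P,Q) = 1.0671 + 0.0832 = 1.1503 nats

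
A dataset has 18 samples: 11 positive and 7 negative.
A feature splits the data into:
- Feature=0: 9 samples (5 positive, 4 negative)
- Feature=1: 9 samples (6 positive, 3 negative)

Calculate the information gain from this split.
0.0094 bits

Information Gain = H(Y) - H(Y|Feature)

Before split:
P(positive) = 11/18 = 0.6111
H(Y) = 0.9641 bits

After split:
Feature=0: H = 0.9911 bits (weight = 9/18)
Feature=1: H = 0.9183 bits (weight = 9/18)
H(Y|Feature) = (9/18)×0.9911 + (9/18)×0.9183 = 0.9547 bits

Information Gain = 0.9641 - 0.9547 = 0.0094 bits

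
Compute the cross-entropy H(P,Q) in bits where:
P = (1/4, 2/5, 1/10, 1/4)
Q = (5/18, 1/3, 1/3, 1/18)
2.2970 bits

Cross-entropy: H(P,Q) = -Σ p(x) log q(x)

Alternatively: H(P,Q) = H(P) + D_KL(P||Q)
H(P) = 1.8610 bits
D_KL(P||Q) = 0.4360 bits

H(P,Q) = 1.8610 + 0.4360 = 2.2970 bits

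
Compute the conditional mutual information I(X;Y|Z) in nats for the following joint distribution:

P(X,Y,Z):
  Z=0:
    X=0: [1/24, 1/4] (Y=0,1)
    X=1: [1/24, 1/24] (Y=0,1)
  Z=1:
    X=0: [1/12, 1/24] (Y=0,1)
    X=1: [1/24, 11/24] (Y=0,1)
0.1110 nats

Conditional mutual information: I(X;Y|Z) = H(X|Z) + H(Y|Z) - H(X,Y|Z)

H(Z) = 0.6616
H(X,Z) = 1.1730 → H(X|Z) = 0.5114
H(Y,Z) = 1.1730 → H(Y|Z) = 0.5114
H(X,Y,Z) = 1.5733 → H(X,Y|Z) = 0.9118

I(X;Y|Z) = 0.5114 + 0.5114 - 0.9118 = 0.1110 nats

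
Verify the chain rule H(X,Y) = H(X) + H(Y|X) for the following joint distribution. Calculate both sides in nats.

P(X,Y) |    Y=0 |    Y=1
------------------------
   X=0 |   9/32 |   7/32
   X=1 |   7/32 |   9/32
H(X,Y) = 1.3785, H(X) = 0.6931, H(Y|X) = 0.6853 (all in nats)

Chain rule: H(X,Y) = H(X) + H(Y|X)

Left side — joint entropy directly:
H(X,Y) = -Σ p(x,y) log p(x,y) = 1.3785 nats

Right side — compute H(Y|X) from the conditional distributions:
P(X) = (1/2, 1/2), so H(X) = 0.6931 nats
H(Y|X) = Σ_x P(X=x) · H(Y|X=x):
  P(Y|X=0) = (9/16, 7/16), H(Y|X=0) = 0.6853, weight P(X=0) = 1/2
  P(Y|X=1) = (7/16, 9/16), H(Y|X=1) = 0.6853, weight P(X=1) = 1/2
H(Y|X) = 0.6853 nats

H(X) + H(Y|X) = 0.6931 + 0.6853 = 1.3785 nats

Both sides equal 1.3785 nats. ✓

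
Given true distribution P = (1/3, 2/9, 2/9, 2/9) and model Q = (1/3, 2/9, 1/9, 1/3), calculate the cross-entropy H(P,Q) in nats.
1.4329 nats

Cross-entropy: H(P,Q) = -Σ p(x) log q(x)

Alternatively: H(P,Q) = H(P) + D_KL(P||Q)
H(P) = 1.3689 nats
D_KL(P||Q) = 0.0639 nats

H(P,Q) = 1.3689 + 0.0639 = 1.4329 nats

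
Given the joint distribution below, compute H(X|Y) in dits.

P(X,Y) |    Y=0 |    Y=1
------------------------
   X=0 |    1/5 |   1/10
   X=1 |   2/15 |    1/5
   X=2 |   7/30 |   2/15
0.4633 dits

Using the chain rule: H(X|Y) = H(X,Y) - H(Y)

First, compute H(X,Y) = 0.7604 dits

Marginal P(Y) = (17/30, 13/30)
H(Y) = 0.2972 dits

H(X|Y) = H(X,Y) - H(Y) = 0.7604 - 0.2972 = 0.4633 dits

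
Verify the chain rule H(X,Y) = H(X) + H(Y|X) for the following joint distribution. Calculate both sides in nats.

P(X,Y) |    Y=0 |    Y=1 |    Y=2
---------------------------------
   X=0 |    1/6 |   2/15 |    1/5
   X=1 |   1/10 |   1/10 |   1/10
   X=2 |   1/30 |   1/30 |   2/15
H(X,Y) = 2.0753, H(X) = 1.0297, H(Y|X) = 1.0457 (all in nats)

Chain rule: H(X,Y) = H(X) + H(Y|X)

Left side — joint entropy directly:
H(X,Y) = -Σ p(x,y) log p(x,y) = 2.0753 nats

Right side — compute H(Y|X) from the conditional distributions:
P(X) = (1/2, 3/10, 1/5), so H(X) = 1.0297 nats
H(Y|X) = Σ_x P(X=x) · H(Y|X=x):
  P(Y|X=0) = (1/3, 4/15, 2/5), H(Y|X=0) = 1.0852, weight P(X=0) = 1/2
  P(Y|X=1) = (1/3, 1/3, 1/3), H(Y|X=1) = 1.0986, weight P(X=1) = 3/10
  P(Y|X=2) = (1/6, 1/6, 2/3), H(Y|X=2) = 0.8676, weight P(X=2) = 1/5
H(Y|X) = 1.0457 nats

H(X) + H(Y|X) = 1.0297 + 1.0457 = 2.0753 nats

Both sides equal 2.0753 nats. ✓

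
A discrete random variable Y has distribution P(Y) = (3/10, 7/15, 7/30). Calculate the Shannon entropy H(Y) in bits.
1.5241 bits

Shannon entropy is H(X) = -Σ p(x) log p(x).

For P = (3/10, 7/15, 7/30):
H = -3/10 × log_2(3/10) -7/15 × log_2(7/15) -7/30 × log_2(7/30)
H = 1.5241 bits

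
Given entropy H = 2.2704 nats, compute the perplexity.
9.6833

Perplexity is e^H (or exp(H) for natural log).

H = 2.2704 nats
Perplexity = e^2.2704 = 9.6833

Interpretation: The model's uncertainty is equivalent to choosing uniformly among 9.7 options.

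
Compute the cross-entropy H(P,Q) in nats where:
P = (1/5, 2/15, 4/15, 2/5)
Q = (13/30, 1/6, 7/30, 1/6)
1.5109 nats

Cross-entropy: H(P,Q) = -Σ p(x) log q(x)

Alternatively: H(P,Q) = H(P) + D_KL(P||Q)
H(P) = 1.3095 nats
D_KL(P||Q) = 0.2014 nats

H(P,Q) = 1.3095 + 0.2014 = 1.5109 nats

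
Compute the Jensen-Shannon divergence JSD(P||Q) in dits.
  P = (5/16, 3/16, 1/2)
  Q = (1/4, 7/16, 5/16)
0.0167 dits

Jensen-Shannon divergence is:
JSD(P||Q) = 0.5 × D_KL(P||M) + 0.5 × D_KL(Q||M)
where M = 0.5 × (P + Q) is the mixture distribution.

M = 0.5 × (5/16, 3/16, 1/2) + 0.5 × (1/4, 7/16, 5/16) = (9/32, 5/16, 13/32)

D_KL(P||M) = 0.0178 dits
D_KL(Q||M) = 0.0155 dits

JSD(P||Q) = 0.5 × 0.0178 + 0.5 × 0.0155 = 0.0167 dits

Unlike KL divergence, JSD is symmetric and bounded: 0 ≤ JSD ≤ log(2).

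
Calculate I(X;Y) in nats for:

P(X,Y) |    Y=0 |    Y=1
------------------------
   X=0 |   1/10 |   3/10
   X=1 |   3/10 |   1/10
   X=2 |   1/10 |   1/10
0.1046 nats

Mutual information: I(X;Y) = H(X) + H(Y) - H(X,Y)

Marginals:
P(X) = (2/5, 2/5, 1/5), H(X) = 1.0549 nats
P(Y) = (1/2, 1/2), H(Y) = 0.6931 nats

Joint entropy: H(X,Y) = 1.6434 nats

I(X;Y) = 1.0549 + 0.6931 - 1.6434 = 0.1046 nats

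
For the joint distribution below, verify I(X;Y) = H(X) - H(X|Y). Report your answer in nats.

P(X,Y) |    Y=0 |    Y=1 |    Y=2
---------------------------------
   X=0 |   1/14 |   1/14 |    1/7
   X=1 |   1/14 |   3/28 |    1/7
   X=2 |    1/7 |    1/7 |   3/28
I(X;Y) = 0.0235 nats

Mutual information has multiple equivalent forms:
- I(X;Y) = H(X) - H(X|Y)
- I(X;Y) = H(Y) - H(Y|X)
- I(X;Y) = H(X) + H(Y) - H(X,Y)

Computing all quantities:
H(X) = 1.0898, H(Y) = 1.0898, H(X,Y) = 2.1561
H(X|Y) = 1.0663, H(Y|X) = 1.0663

Verification:
H(X) - H(X|Y) = 1.0898 - 1.0663 = 0.0235
H(Y) - H(Y|X) = 1.0898 - 1.0663 = 0.0235
H(X) + H(Y) - H(X,Y) = 1.0898 + 1.0898 - 2.1561 = 0.0235

All forms give I(X;Y) = 0.0235 nats. ✓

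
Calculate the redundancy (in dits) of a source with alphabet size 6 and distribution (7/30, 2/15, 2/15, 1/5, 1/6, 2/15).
0.0112 dits

Redundancy measures how far a source is from maximum entropy:
R = H_max - H(X)

Maximum entropy for 6 symbols: H_max = log_10(6) = 0.7782 dits
Actual entropy: H(X) = 0.7670 dits
Redundancy: R = 0.7782 - 0.7670 = 0.0112 dits

This redundancy represents potential for compression: the source could be compressed by 0.0112 dits per symbol.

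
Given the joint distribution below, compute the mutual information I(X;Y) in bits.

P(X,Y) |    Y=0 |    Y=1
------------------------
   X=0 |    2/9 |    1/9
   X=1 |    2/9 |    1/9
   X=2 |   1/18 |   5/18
0.1711 bits

Mutual information: I(X;Y) = H(X) + H(Y) - H(X,Y)

Marginals:
P(X) = (1/3, 1/3, 1/3), H(X) = 1.5850 bits
P(Y) = (1/2, 1/2), H(Y) = 1.0000 bits

Joint entropy: H(X,Y) = 2.4138 bits

I(X;Y) = 1.5850 + 1.0000 - 2.4138 = 0.1711 bits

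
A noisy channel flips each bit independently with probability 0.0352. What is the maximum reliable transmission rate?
0.7802 bits

For a binary symmetric channel (BSC) with error probability p:
Capacity C = 1 - H(p) bits per symbol

where H(p) = -p log₂(p) - (1-p) log₂(1-p) is the binary entropy function.

H(0.0352) = 0.2198 bits
C = 1 - 0.2198 = 0.7802 bits per symbol

This means we can reliably transmit up to 0.7802 bits of information per channel use.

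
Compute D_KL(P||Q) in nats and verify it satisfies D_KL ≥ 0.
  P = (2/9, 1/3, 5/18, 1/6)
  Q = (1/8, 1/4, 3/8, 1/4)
0.0728 nats

KL divergence satisfies the Gibbs inequality: D_KL(P||Q) ≥ 0 for all distributions P, Q.

D_KL(P||Q) = Σ p(x) log(p(x)/q(x))
Term by term:
  x=0: 2/9 × log_e[(2/9)/(1/8)] = 0.1279
  x=1: 1/3 × log_e[(1/3)/(1/4)] = 0.0959
  x=2: 5/18 × log_e[(5/18)/(3/8)] = -0.0834
  x=3: 1/6 × log_e[(1/6)/(1/4)] = -0.0676
D_KL(P||Q) = 0.0728 nats

D_KL(P||Q) = 0.0728 ≥ 0 ✓

This non-negativity is a fundamental property: relative entropy cannot be negative because it measures how different Q is from P.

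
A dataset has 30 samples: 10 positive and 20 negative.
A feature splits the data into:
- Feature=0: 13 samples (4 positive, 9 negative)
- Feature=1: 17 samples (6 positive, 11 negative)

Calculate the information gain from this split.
0.0016 bits

Information Gain = H(Y) - H(Y|Feature)

Before split:
P(positive) = 10/30 = 0.3333
H(Y) = 0.9183 bits

After split:
Feature=0: H = 0.8905 bits (weight = 13/30)
Feature=1: H = 0.9367 bits (weight = 17/30)
H(Y|Feature) = (13/30)×0.8905 + (17/30)×0.9367 = 0.9167 bits

Information Gain = 0.9183 - 0.9167 = 0.0016 bits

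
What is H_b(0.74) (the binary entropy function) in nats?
0.5731 nats

The binary entropy function is:
H(p) = -p log(p) - (1-p) log(1-p)

H(0.74) = -0.74 × log_e(0.74) - 0.26 × log_e(0.26)
H(0.74) = 0.5731 nats

Note: Binary entropy is maximized at p=0.5 (H=1 bit) and minimized at p=0 or p=1 (H=0).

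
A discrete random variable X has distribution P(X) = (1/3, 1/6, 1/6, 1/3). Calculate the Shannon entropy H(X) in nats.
1.3297 nats

Shannon entropy is H(X) = -Σ p(x) log p(x).

For P = (1/3, 1/6, 1/6, 1/3):
H = -1/3 × log_e(1/3) -1/6 × log_e(1/6) -1/6 × log_e(1/6) -1/3 × log_e(1/3)
H = 1.3297 nats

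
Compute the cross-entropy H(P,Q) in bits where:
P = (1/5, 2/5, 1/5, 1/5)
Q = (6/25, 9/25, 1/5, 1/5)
1.9301 bits

Cross-entropy: H(P,Q) = -Σ p(x) log q(x)

Alternatively: H(P,Q) = H(P) + D_KL(P||Q)
H(P) = 1.9219 bits
D_KL(P||Q) = 0.0082 bits

H(P,Q) = 1.9219 + 0.0082 = 1.9301 bits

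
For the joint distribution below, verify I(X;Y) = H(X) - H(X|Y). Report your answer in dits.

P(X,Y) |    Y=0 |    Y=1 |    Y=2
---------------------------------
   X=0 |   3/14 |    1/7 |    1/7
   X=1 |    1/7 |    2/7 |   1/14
I(X;Y) = 0.0189 dits

Mutual information has multiple equivalent forms:
- I(X;Y) = H(X) - H(X|Y)
- I(X;Y) = H(Y) - H(Y|X)
- I(X;Y) = H(X) + H(Y) - H(X,Y)

Computing all quantities:
H(X) = 0.3010, H(Y) = 0.4608, H(X,Y) = 0.7429
H(X|Y) = 0.2821, H(Y|X) = 0.4418

Verification:
H(X) - H(X|Y) = 0.3010 - 0.2821 = 0.0189
H(Y) - H(Y|X) = 0.4608 - 0.4418 = 0.0189
H(X) + H(Y) - H(X,Y) = 0.3010 + 0.4608 - 0.7429 = 0.0189

All forms give I(X;Y) = 0.0189 dits. ✓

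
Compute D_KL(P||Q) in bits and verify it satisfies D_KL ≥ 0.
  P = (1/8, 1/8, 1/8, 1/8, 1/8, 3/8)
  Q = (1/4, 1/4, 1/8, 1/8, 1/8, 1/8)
0.3444 bits

KL divergence satisfies the Gibbs inequality: D_KL(P||Q) ≥ 0 for all distributions P, Q.

D_KL(P||Q) = Σ p(x) log(p(x)/q(x))
Term by term:
  x=0: 1/8 × log_2[(1/8)/(1/4)] = -0.1250
  x=1: 1/8 × log_2[(1/8)/(1/4)] = -0.1250
  x=2: 1/8 × log_2[(1/8)/(1/8)] = 0.0000
  x=3: 1/8 × log_2[(1/8)/(1/8)] = 0.0000
  x=4: 1/8 × log_2[(1/8)/(1/8)] = 0.0000
  x=5: 3/8 × log_2[(3/8)/(1/8)] = 0.5944
D_KL(P||Q) = 0.3444 bits

D_KL(P||Q) = 0.3444 ≥ 0 ✓

This non-negativity is a fundamental property: relative entropy cannot be negative because it measures how different Q is from P.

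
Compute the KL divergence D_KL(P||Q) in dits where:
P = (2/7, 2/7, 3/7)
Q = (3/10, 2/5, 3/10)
0.0186 dits

KL divergence: D_KL(P||Q) = Σ p(x) log(p(x)/q(x))

Computing term by term:
  x=0: 2/7 × log_10[(2/7)/(3/10)] = 2/7 × -0.0212 = -0.0061
  x=1: 2/7 × log_10[(2/7)/(2/5)] = 2/7 × -0.1461 = -0.0418
  x=2: 3/7 × log_10[(3/7)/(3/10)] = 3/7 × 0.1549 = 0.0664

D_KL(P||Q) = 0.0186 dits

Note: KL divergence is always non-negative and equals 0 iff P = Q.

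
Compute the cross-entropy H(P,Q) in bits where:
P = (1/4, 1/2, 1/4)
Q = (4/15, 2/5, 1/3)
1.5339 bits

Cross-entropy: H(P,Q) = -Σ p(x) log q(x)

Alternatively: H(P,Q) = H(P) + D_KL(P||Q)
H(P) = 1.5000 bits
D_KL(P||Q) = 0.0339 bits

H(P,Q) = 1.5000 + 0.0339 = 1.5339 bits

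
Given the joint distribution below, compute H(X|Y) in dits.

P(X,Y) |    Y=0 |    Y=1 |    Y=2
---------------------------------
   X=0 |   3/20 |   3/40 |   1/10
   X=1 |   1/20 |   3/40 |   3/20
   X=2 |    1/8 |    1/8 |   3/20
0.4583 dits

Using the chain rule: H(X|Y) = H(X,Y) - H(Y)

First, compute H(X,Y) = 0.9303 dits

Marginal P(Y) = (13/40, 11/40, 2/5)
H(Y) = 0.4720 dits

H(X|Y) = H(X,Y) - H(Y) = 0.9303 - 0.4720 = 0.4583 dits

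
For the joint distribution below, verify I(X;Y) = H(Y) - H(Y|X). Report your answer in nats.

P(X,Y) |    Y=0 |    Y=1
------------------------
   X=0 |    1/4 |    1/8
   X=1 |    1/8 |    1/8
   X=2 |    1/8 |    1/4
I(X;Y) = 0.0425 nats

Mutual information has multiple equivalent forms:
- I(X;Y) = H(X) - H(X|Y)
- I(X;Y) = H(Y) - H(Y|X)
- I(X;Y) = H(X) + H(Y) - H(X,Y)

Computing all quantities:
H(X) = 1.0822, H(Y) = 0.6931, H(X,Y) = 1.7329
H(X|Y) = 1.0397, H(Y|X) = 0.6507

Verification:
H(X) - H(X|Y) = 1.0822 - 1.0397 = 0.0425
H(Y) - H(Y|X) = 0.6931 - 0.6507 = 0.0425
H(X) + H(Y) - H(X,Y) = 1.0822 + 0.6931 - 1.7329 = 0.0425

All forms give I(X;Y) = 0.0425 nats. ✓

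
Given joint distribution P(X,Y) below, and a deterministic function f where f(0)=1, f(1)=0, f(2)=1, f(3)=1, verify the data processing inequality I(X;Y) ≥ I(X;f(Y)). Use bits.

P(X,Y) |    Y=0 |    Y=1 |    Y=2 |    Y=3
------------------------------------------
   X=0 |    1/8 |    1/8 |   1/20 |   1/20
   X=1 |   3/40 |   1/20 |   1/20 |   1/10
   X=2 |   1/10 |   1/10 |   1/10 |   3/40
I(X;Y) = 0.0511, I(X;f(Y)) = 0.0176, inequality holds: 0.0511 ≥ 0.0176

Data Processing Inequality: For any Markov chain X → Y → Z, we have I(X;Y) ≥ I(X;Z).

Here Z = f(Y) is a deterministic function of Y, forming X → Y → Z.

Original I(X;Y) = 0.0511 bits

After applying f:
P(X,Z) where Z=f(Y):
- P(X,Z=0) = P(X,Y=1)
- P(X,Z=1) = P(X,Y=0) + P(X,Y=2) + P(X,Y=3)

I(X;Z) = I(X;f(Y)) = 0.0176 bits

Verification: 0.0511 ≥ 0.0176 ✓

Information cannot be created by processing; the function f can only lose information about X.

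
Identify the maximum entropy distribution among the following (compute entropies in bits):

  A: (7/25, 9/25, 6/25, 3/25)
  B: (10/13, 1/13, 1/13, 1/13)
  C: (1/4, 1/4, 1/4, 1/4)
C

For a discrete distribution over n outcomes, entropy is maximized by the uniform distribution.

Computing entropies:
H(A) = 1.9060 bits
H(B) = 1.1451 bits
H(C) = 2.0000 bits

The uniform distribution (where all probabilities equal 1/4) achieves the maximum entropy of log_2(4) = 2.0000 bits.

Distribution C has the highest entropy.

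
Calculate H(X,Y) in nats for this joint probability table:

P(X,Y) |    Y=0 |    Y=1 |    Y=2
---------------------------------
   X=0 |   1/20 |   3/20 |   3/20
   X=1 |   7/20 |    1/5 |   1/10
1.6385 nats

Joint entropy is H(X,Y) = -Σ_{x,y} p(x,y) log p(x,y).

Summing over all non-zero entries:
H(X,Y) = -[1/20·log_e(1/20) + 3/20·log_e(3/20) + 3/20·log_e(3/20) + 7/20·log_e(7/20) + 1/5·log_e(1/5) + 1/10·log_e(1/10)]
H(X,Y) = 1.6385 nats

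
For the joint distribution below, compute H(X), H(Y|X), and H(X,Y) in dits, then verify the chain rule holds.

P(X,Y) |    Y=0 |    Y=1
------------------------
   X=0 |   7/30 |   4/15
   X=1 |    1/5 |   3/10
H(X,Y) = 0.5972, H(X) = 0.3010, H(Y|X) = 0.2962 (all in dits)

Chain rule: H(X,Y) = H(X) + H(Y|X)

Left side — joint entropy directly:
H(X,Y) = -Σ p(x,y) log p(x,y) = 0.5972 dits

Right side — compute H(Y|X) from the conditional distributions:
P(X) = (1/2, 1/2), so H(X) = 0.3010 dits
H(Y|X) = Σ_x P(X=x) · H(Y|X=x):
  P(Y|X=0) = (7/15, 8/15), H(Y|X=0) = 0.3001, weight P(X=0) = 1/2
  P(Y|X=1) = (2/5, 3/5), H(Y|X=1) = 0.2923, weight P(X=1) = 1/2
H(Y|X) = 0.2962 dits

H(X) + H(Y|X) = 0.3010 + 0.2962 = 0.5972 dits

Both sides equal 0.5972 dits. ✓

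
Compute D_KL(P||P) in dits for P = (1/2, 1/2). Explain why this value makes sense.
0.0000 dits

KL divergence satisfies the Gibbs inequality: D_KL(P||Q) ≥ 0 for all distributions P, Q.

D_KL(P||Q) = Σ p(x) log(p(x)/q(x))
Each term is p(x) × log_10(p(x)/p(x)) = p(x) × log_10(1) = 0, so the sum is 0.
D_KL(P||Q) = 0.0000 dits

When P = Q, the KL divergence is exactly 0, as there is no 'divergence' between identical distributions.

This non-negativity is a fundamental property: relative entropy cannot be negative because it measures how different Q is from P.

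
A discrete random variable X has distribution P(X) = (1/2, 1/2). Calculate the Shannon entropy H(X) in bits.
1.0000 bits

Shannon entropy is H(X) = -Σ p(x) log p(x).

For P = (1/2, 1/2):
H = -1/2 × log_2(1/2) -1/2 × log_2(1/2)
H = 1.0000 bits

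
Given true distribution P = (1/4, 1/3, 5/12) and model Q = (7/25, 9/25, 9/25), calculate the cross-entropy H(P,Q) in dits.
0.4710 dits

Cross-entropy: H(P,Q) = -Σ p(x) log q(x)

Alternatively: H(P,Q) = H(P) + D_KL(P||Q)
H(P) = 0.4680 dits
D_KL(P||Q) = 0.0030 dits

H(P,Q) = 0.4680 + 0.0030 = 0.4710 dits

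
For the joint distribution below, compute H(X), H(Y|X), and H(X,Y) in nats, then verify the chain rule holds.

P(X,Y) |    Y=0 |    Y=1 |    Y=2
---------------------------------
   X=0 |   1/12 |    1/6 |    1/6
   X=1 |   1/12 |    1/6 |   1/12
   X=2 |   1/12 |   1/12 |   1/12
H(X,Y) = 2.1383, H(X) = 1.0776, H(Y|X) = 1.0608 (all in nats)

Chain rule: H(X,Y) = H(X) + H(Y|X)

Left side — joint entropy directly:
H(X,Y) = -Σ p(x,y) log p(x,y) = 2.1383 nats

Right side — compute H(Y|X) from the conditional distributions:
P(X) = (5/12, 1/3, 1/4), so H(X) = 1.0776 nats
H(Y|X) = Σ_x P(X=x) · H(Y|X=x):
  P(Y|X=0) = (1/5, 2/5, 2/5), H(Y|X=0) = 1.0549, weight P(X=0) = 5/12
  P(Y|X=1) = (1/4, 1/2, 1/4), H(Y|X=1) = 1.0397, weight P(X=1) = 1/3
  P(Y|X=2) = (1/3, 1/3, 1/3), H(Y|X=2) = 1.0986, weight P(X=2) = 1/4
H(Y|X) = 1.0608 nats

H(X) + H(Y|X) = 1.0776 + 1.0608 = 2.1383 nats

Both sides equal 2.1383 nats. ✓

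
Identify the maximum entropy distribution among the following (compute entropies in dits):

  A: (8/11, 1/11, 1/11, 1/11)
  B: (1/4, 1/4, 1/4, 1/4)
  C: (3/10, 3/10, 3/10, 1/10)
B

For a discrete distribution over n outcomes, entropy is maximized by the uniform distribution.

Computing entropies:
H(A) = 0.3846 dits
H(B) = 0.6021 dits
H(C) = 0.5706 dits

The uniform distribution (where all probabilities equal 1/4) achieves the maximum entropy of log_10(4) = 0.6021 dits.

Distribution B has the highest entropy.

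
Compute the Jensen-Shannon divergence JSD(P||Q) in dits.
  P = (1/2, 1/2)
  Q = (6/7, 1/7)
0.0331 dits

Jensen-Shannon divergence is:
JSD(P||Q) = 0.5 × D_KL(P||M) + 0.5 × D_KL(Q||M)
where M = 0.5 × (P + Q) is the mixture distribution.

M = 0.5 × (1/2, 1/2) + 0.5 × (6/7, 1/7) = (19/28, 9/28)

D_KL(P||M) = 0.0296 dits
D_KL(Q||M) = 0.0367 dits

JSD(P||Q) = 0.5 × 0.0296 + 0.5 × 0.0367 = 0.0331 dits

Unlike KL divergence, JSD is symmetric and bounded: 0 ≤ JSD ≤ log(2).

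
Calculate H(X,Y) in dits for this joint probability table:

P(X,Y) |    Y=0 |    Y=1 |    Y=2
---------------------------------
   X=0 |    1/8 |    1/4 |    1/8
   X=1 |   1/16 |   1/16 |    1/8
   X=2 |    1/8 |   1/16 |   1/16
0.9031 dits

Joint entropy is H(X,Y) = -Σ_{x,y} p(x,y) log p(x,y).

Summing over all non-zero entries:
H(X,Y) = -[1/8·log_10(1/8) + 1/4·log_10(1/4) + 1/8·log_10(1/8) + 1/16·log_10(1/16) + 1/16·log_10(1/16) + 1/8·log_10(1/8) + 1/8·log_10(1/8) + 1/16·log_10(1/16) + 1/16·log_10(1/16)]
H(X,Y) = 0.9031 dits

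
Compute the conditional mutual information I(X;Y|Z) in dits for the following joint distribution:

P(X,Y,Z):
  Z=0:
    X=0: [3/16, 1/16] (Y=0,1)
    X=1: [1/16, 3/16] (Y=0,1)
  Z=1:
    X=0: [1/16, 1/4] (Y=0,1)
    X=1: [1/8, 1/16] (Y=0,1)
0.0523 dits

Conditional mutual information: I(X;Y|Z) = H(X|Z) + H(Y|Z) - H(X,Y|Z)

H(Z) = 0.3010
H(X,Z) = 0.5952 → H(X|Z) = 0.2942
H(Y,Z) = 0.5952 → H(Y|Z) = 0.2942
H(X,Y,Z) = 0.8371 → H(X,Y|Z) = 0.5360

I(X;Y|Z) = 0.2942 + 0.2942 - 0.5360 = 0.0523 dits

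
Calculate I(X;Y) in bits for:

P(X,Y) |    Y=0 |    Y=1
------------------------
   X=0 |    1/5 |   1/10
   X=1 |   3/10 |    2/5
0.0349 bits

Mutual information: I(X;Y) = H(X) + H(Y) - H(X,Y)

Marginals:
P(X) = (3/10, 7/10), H(X) = 0.8813 bits
P(Y) = (1/2, 1/2), H(Y) = 1.0000 bits

Joint entropy: H(X,Y) = 1.8464 bits

I(X;Y) = 0.8813 + 1.0000 - 1.8464 = 0.0349 bits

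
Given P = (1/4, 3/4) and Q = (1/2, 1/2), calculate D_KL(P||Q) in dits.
0.0568 dits

KL divergence: D_KL(P||Q) = Σ p(x) log(p(x)/q(x))

Computing term by term:
  x=0: 1/4 × log_10[(1/4)/(1/2)] = 1/4 × -0.3010 = -0.0753
  x=1: 3/4 × log_10[(3/4)/(1/2)] = 3/4 × 0.1761 = 0.1321

D_KL(P||Q) = 0.0568 dits

Note: KL divergence is always non-negative and equals 0 iff P = Q.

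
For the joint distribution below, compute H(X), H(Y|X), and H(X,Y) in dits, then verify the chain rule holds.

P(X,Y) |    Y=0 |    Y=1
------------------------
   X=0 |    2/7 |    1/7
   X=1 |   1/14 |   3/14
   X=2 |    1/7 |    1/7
H(X,Y) = 0.7429, H(X) = 0.4686, H(Y|X) = 0.2743 (all in dits)

Chain rule: H(X,Y) = H(X) + H(Y|X)

Left side — joint entropy directly:
H(X,Y) = -Σ p(x,y) log p(x,y) = 0.7429 dits

Right side — compute H(Y|X) from the conditional distributions:
P(X) = (3/7, 2/7, 2/7), so H(X) = 0.4686 dits
H(Y|X) = Σ_x P(X=x) · H(Y|X=x):
  P(Y|X=0) = (2/3, 1/3), H(Y|X=0) = 0.2764, weight P(X=0) = 3/7
  P(Y|X=1) = (1/4, 3/4), H(Y|X=1) = 0.2442, weight P(X=1) = 2/7
  P(Y|X=2) = (1/2, 1/2), H(Y|X=2) = 0.3010, weight P(X=2) = 2/7
H(Y|X) = 0.2743 dits

H(X) + H(Y|X) = 0.4686 + 0.2743 = 0.7429 dits

Both sides equal 0.7429 dits. ✓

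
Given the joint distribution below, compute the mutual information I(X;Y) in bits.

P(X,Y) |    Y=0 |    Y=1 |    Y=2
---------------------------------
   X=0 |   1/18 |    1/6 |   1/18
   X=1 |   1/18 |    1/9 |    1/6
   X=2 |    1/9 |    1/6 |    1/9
0.0579 bits

Mutual information: I(X;Y) = H(X) + H(Y) - H(X,Y)

Marginals:
P(X) = (5/18, 1/3, 7/18), H(X) = 1.5715 bits
P(Y) = (2/9, 4/9, 1/3), H(Y) = 1.5305 bits

Joint entropy: H(X,Y) = 3.0441 bits

I(X;Y) = 1.5715 + 1.5305 - 3.0441 = 0.0579 bits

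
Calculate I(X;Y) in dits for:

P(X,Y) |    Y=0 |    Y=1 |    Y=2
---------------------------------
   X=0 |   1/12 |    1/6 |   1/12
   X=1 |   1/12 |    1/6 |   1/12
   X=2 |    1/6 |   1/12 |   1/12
0.0164 dits

Mutual information: I(X;Y) = H(X) + H(Y) - H(X,Y)

Marginals:
P(X) = (1/3, 1/3, 1/3), H(X) = 0.4771 dits
P(Y) = (1/3, 5/12, 1/4), H(Y) = 0.4680 dits

Joint entropy: H(X,Y) = 0.9287 dits

I(X;Y) = 0.4771 + 0.4680 - 0.9287 = 0.0164 dits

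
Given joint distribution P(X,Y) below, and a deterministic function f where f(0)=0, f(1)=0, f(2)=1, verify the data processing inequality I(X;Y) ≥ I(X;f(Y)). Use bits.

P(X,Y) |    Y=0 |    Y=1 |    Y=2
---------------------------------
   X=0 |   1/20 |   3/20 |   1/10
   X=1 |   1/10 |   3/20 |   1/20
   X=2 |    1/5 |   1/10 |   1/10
I(X;Y) = 0.0834, I(X;f(Y)) = 0.0163, inequality holds: 0.0834 ≥ 0.0163

Data Processing Inequality: For any Markov chain X → Y → Z, we have I(X;Y) ≥ I(X;Z).

Here Z = f(Y) is a deterministic function of Y, forming X → Y → Z.

Original I(X;Y) = 0.0834 bits

After applying f:
P(X,Z) where Z=f(Y):
- P(X,Z=0) = P(X,Y=0) + P(X,Y=1)
- P(X,Z=1) = P(X,Y=2)

I(X;Z) = I(X;f(Y)) = 0.0163 bits

Verification: 0.0834 ≥ 0.0163 ✓

Information cannot be created by processing; the function f can only lose information about X.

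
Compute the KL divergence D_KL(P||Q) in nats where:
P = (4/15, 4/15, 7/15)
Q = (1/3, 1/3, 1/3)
0.0380 nats

KL divergence: D_KL(P||Q) = Σ p(x) log(p(x)/q(x))

Computing term by term:
  x=0: 4/15 × log_e[(4/15)/(1/3)] = 4/15 × -0.2231 = -0.0595
  x=1: 4/15 × log_e[(4/15)/(1/3)] = 4/15 × -0.2231 = -0.0595
  x=2: 7/15 × log_e[(7/15)/(1/3)] = 7/15 × 0.3365 = 0.1570

D_KL(P||Q) = 0.0380 nats

Note: KL divergence is always non-negative and equals 0 iff P = Q.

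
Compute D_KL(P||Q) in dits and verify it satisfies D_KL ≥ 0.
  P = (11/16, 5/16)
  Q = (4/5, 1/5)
0.0153 dits

KL divergence satisfies the Gibbs inequality: D_KL(P||Q) ≥ 0 for all distributions P, Q.

D_KL(P||Q) = Σ p(x) log(p(x)/q(x))
Term by term:
  x=0: 11/16 × log_10[(11/16)/(4/5)] = -0.0452
  x=1: 5/16 × log_10[(5/16)/(1/5)] = 0.0606
D_KL(P||Q) = 0.0153 dits

D_KL(P||Q) = 0.0153 ≥ 0 ✓

This non-negativity is a fundamental property: relative entropy cannot be negative because it measures how different Q is from P.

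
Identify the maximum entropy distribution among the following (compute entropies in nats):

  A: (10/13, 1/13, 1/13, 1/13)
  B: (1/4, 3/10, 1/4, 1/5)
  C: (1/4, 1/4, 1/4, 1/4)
C

For a discrete distribution over n outcomes, entropy is maximized by the uniform distribution.

Computing entropies:
H(A) = 0.7937 nats
H(B) = 1.3762 nats
H(C) = 1.3863 nats

The uniform distribution (where all probabilities equal 1/4) achieves the maximum entropy of log_e(4) = 1.3863 nats.

Distribution C has the highest entropy.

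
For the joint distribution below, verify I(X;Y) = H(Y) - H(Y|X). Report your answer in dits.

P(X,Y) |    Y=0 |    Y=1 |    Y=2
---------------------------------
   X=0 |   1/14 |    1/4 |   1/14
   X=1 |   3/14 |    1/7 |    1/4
I(X;Y) = 0.0354 dits

Mutual information has multiple equivalent forms:
- I(X;Y) = H(X) - H(X|Y)
- I(X;Y) = H(Y) - H(Y|X)
- I(X;Y) = H(X) + H(Y) - H(X,Y)

Computing all quantities:
H(X) = 0.2910, H(Y) = 0.4733, H(X,Y) = 0.7288
H(X|Y) = 0.2556, H(Y|X) = 0.4379

Verification:
H(X) - H(X|Y) = 0.2910 - 0.2556 = 0.0354
H(Y) - H(Y|X) = 0.4733 - 0.4379 = 0.0354
H(X) + H(Y) - H(X,Y) = 0.2910 + 0.4733 - 0.7288 = 0.0354

All forms give I(X;Y) = 0.0354 dits. ✓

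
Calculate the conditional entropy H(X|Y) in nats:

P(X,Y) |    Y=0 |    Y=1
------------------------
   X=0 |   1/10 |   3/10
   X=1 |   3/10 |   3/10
0.6408 nats

Using the chain rule: H(X|Y) = H(X,Y) - H(Y)

First, compute H(X,Y) = 1.3138 nats

Marginal P(Y) = (2/5, 3/5)
H(Y) = 0.6730 nats

H(X|Y) = H(X,Y) - H(Y) = 1.3138 - 0.6730 = 0.6408 nats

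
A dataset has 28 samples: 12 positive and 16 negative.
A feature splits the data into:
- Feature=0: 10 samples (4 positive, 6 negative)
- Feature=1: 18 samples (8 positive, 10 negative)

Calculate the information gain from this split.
0.0013 bits

Information Gain = H(Y) - H(Y|Feature)

Before split:
P(positive) = 12/28 = 0.4286
H(Y) = 0.9852 bits

After split:
Feature=0: H = 0.9710 bits (weight = 10/28)
Feature=1: H = 0.9911 bits (weight = 18/28)
H(Y|Feature) = (10/28)×0.9710 + (18/28)×0.9911 = 0.9839 bits

Information Gain = 0.9852 - 0.9839 = 0.0013 bits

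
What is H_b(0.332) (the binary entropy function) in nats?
0.6356 nats

The binary entropy function is:
H(p) = -p log(p) - (1-p) log(1-p)

H(0.332) = -0.332 × log_e(0.332) - 0.668 × log_e(0.668)
H(0.332) = 0.6356 nats

Note: Binary entropy is maximized at p=0.5 (H=1 bit) and minimized at p=0 or p=1 (H=0).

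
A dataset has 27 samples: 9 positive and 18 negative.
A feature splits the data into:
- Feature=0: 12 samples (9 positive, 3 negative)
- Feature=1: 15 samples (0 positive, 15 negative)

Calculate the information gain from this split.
0.5577 bits

Information Gain = H(Y) - H(Y|Feature)

Before split:
P(positive) = 9/27 = 0.3333
H(Y) = 0.9183 bits

After split:
Feature=0: H = 0.8113 bits (weight = 12/27)
Feature=1: H = 0.0000 bits (weight = 15/27)
H(Y|Feature) = (12/27)×0.8113 + (15/27)×0.0000 = 0.3606 bits

Information Gain = 0.9183 - 0.3606 = 0.5577 bits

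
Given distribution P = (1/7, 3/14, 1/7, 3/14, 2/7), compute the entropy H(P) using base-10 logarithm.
0.6836 dits

Shannon entropy is H(X) = -Σ p(x) log p(x).

For P = (1/7, 3/14, 1/7, 3/14, 2/7):
H = -1/7 × log_10(1/7) -3/14 × log_10(3/14) -1/7 × log_10(1/7) -3/14 × log_10(3/14) -2/7 × log_10(2/7)
H = 0.6836 dits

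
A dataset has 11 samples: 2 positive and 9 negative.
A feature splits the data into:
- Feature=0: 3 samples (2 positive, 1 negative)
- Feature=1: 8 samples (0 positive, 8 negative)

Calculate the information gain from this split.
0.4336 bits

Information Gain = H(Y) - H(Y|Feature)

Before split:
P(positive) = 2/11 = 0.1818
H(Y) = 0.6840 bits

After split:
Feature=0: H = 0.9183 bits (weight = 3/11)
Feature=1: H = 0.0000 bits (weight = 8/11)
H(Y|Feature) = (3/11)×0.9183 + (8/11)×0.0000 = 0.2504 bits

Information Gain = 0.6840 - 0.2504 = 0.4336 bits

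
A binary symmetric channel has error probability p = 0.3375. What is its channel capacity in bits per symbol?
0.0776 bits

For a binary symmetric channel (BSC) with error probability p:
Capacity C = 1 - H(p) bits per symbol

where H(p) = -p log₂(p) - (1-p) log₂(1-p) is the binary entropy function.

H(0.3375) = 0.9224 bits
C = 1 - 0.9224 = 0.0776 bits per symbol

This means we can reliably transmit up to 0.0776 bits of information per channel use.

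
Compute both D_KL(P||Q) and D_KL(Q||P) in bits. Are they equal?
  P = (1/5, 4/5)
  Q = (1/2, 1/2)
D_KL(P||Q) = 0.2781, D_KL(Q||P) = 0.3219

KL divergence is not symmetric: D_KL(P||Q) ≠ D_KL(Q||P) in general.

D_KL(P||Q) = 0.2781 bits
D_KL(Q||P) = 0.3219 bits

No, they are not equal!

This asymmetry is why KL divergence is not a true distance metric.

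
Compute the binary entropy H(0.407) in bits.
0.9749 bits

The binary entropy function is:
H(p) = -p log(p) - (1-p) log(1-p)

H(0.407) = -0.407 × log_2(0.407) - 0.593 × log_2(0.593)
H(0.407) = 0.9749 bits

Note: Binary entropy is maximized at p=0.5 (H=1 bit) and minimized at p=0 or p=1 (H=0).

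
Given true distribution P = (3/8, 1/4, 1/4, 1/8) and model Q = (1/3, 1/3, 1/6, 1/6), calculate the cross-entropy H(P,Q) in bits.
1.9600 bits

Cross-entropy: H(P,Q) = -Σ p(x) log q(x)

Alternatively: H(P,Q) = H(P) + D_KL(P||Q)
H(P) = 1.9056 bits
D_KL(P||Q) = 0.0543 bits

H(P,Q) = 1.9056 + 0.0543 = 1.9600 bits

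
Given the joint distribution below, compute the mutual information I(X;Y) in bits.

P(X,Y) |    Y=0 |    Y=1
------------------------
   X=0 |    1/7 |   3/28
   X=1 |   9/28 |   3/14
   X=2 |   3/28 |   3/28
0.0045 bits

Mutual information: I(X;Y) = H(X) + H(Y) - H(X,Y)

Marginals:
P(X) = (1/4, 15/28, 3/14), H(X) = 1.4586 bits
P(Y) = (4/7, 3/7), H(Y) = 0.9852 bits

Joint entropy: H(X,Y) = 2.4394 bits

I(X;Y) = 1.4586 + 0.9852 - 2.4394 = 0.0045 bits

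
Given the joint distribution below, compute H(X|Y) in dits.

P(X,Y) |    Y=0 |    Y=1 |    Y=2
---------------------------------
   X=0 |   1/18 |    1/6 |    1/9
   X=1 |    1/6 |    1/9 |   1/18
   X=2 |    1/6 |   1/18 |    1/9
0.4433 dits

Using the chain rule: H(X|Y) = H(X,Y) - H(Y)

First, compute H(X,Y) = 0.9164 dits

Marginal P(Y) = (7/18, 1/3, 5/18)
H(Y) = 0.4731 dits

H(X|Y) = H(X,Y) - H(Y) = 0.9164 - 0.4731 = 0.4433 dits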